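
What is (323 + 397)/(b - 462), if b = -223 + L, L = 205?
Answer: -3/2 ≈ -1.5000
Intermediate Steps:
b = -18 (b = -223 + 205 = -18)
(323 + 397)/(b - 462) = (323 + 397)/(-18 - 462) = 720/(-480) = 720*(-1/480) = -3/2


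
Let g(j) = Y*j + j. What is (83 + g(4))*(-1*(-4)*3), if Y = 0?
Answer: 1044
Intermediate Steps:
g(j) = j (g(j) = 0*j + j = 0 + j = j)
(83 + g(4))*(-1*(-4)*3) = (83 + 4)*(-1*(-4)*3) = 87*(4*3) = 87*12 = 1044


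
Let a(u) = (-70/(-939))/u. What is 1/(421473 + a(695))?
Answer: 130521/55011077447 ≈ 2.3726e-6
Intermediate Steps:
a(u) = 70/(939*u) (a(u) = (-70*(-1/939))/u = 70/(939*u))
1/(421473 + a(695)) = 1/(421473 + (70/939)/695) = 1/(421473 + (70/939)*(1/695)) = 1/(421473 + 14/130521) = 1/(55011077447/130521) = 130521/55011077447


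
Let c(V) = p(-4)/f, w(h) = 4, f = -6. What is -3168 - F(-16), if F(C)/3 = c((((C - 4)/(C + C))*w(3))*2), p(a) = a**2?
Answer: -3160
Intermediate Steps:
c(V) = -8/3 (c(V) = (-4)**2/(-6) = 16*(-1/6) = -8/3)
F(C) = -8 (F(C) = 3*(-8/3) = -8)
-3168 - F(-16) = -3168 - 1*(-8) = -3168 + 8 = -3160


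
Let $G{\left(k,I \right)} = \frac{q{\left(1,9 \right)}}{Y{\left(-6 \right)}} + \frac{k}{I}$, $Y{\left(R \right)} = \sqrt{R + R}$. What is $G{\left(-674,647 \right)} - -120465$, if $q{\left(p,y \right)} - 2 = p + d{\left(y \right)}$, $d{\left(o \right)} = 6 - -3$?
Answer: $\frac{77940181}{647} - 2 i \sqrt{3} \approx 1.2046 \cdot 10^{5} - 3.4641 i$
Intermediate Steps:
$d{\left(o \right)} = 9$ ($d{\left(o \right)} = 6 + 3 = 9$)
$Y{\left(R \right)} = \sqrt{2} \sqrt{R}$ ($Y{\left(R \right)} = \sqrt{2 R} = \sqrt{2} \sqrt{R}$)
$q{\left(p,y \right)} = 11 + p$ ($q{\left(p,y \right)} = 2 + \left(p + 9\right) = 2 + \left(9 + p\right) = 11 + p$)
$G{\left(k,I \right)} = \frac{k}{I} - 2 i \sqrt{3}$ ($G{\left(k,I \right)} = \frac{11 + 1}{\sqrt{2} \sqrt{-6}} + \frac{k}{I} = \frac{12}{\sqrt{2} i \sqrt{6}} + \frac{k}{I} = \frac{12}{2 i \sqrt{3}} + \frac{k}{I} = 12 \left(- \frac{i \sqrt{3}}{6}\right) + \frac{k}{I} = - 2 i \sqrt{3} + \frac{k}{I} = \frac{k}{I} - 2 i \sqrt{3}$)
$G{\left(-674,647 \right)} - -120465 = \left(- \frac{674}{647} - 2 i \sqrt{3}\right) - -120465 = \left(\left(-674\right) \frac{1}{647} - 2 i \sqrt{3}\right) + 120465 = \left(- \frac{674}{647} - 2 i \sqrt{3}\right) + 120465 = \frac{77940181}{647} - 2 i \sqrt{3}$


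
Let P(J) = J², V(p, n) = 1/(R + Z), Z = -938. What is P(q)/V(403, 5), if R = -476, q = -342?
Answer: -165387096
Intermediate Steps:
V(p, n) = -1/1414 (V(p, n) = 1/(-476 - 938) = 1/(-1414) = -1/1414)
P(q)/V(403, 5) = (-342)²/(-1/1414) = 116964*(-1414) = -165387096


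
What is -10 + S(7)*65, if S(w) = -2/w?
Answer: -200/7 ≈ -28.571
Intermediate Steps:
-10 + S(7)*65 = -10 - 2/7*65 = -10 - 130/7 = -200/7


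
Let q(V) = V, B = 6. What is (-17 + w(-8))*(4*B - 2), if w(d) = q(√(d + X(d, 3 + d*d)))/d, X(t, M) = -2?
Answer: -374 - 11*I*√10/4 ≈ -374.0 - 8.6963*I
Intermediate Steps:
w(d) = √(-2 + d)/d (w(d) = √(d - 2)/d = √(-2 + d)/d)
(-17 + w(-8))*(4*B - 2) = (-17 + √(-2 - 8)/(-8))*(4*6 - 2) = (-17 - I*√10/8)*(24 - 2) = (-17 - I*√10/8)*22 = -374 - 11*I*√10/4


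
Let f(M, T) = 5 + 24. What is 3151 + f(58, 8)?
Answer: 3180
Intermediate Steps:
f(M, T) = 29
3151 + f(58, 8) = 3151 + 29 = 3180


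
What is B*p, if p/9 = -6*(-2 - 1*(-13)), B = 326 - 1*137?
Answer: -112266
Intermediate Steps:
B = 189 (B = 326 - 137 = 189)
p = -594 (p = 9*(-6*(-2 - 1*(-13))) = 9*(-6*(-2 + 13)) = 9*(-6*11) = 9*(-66) = -594)
B*p = 189*(-594) = -112266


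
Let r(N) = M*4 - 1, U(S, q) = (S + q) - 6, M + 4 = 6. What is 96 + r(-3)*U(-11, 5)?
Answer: 12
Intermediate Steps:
M = 2 (M = -4 + 6 = 2)
U(S, q) = -6 + S + q
r(N) = 7 (r(N) = 2*4 - 1 = 8 - 1 = 7)
96 + r(-3)*U(-11, 5) = 96 + 7*(-6 - 11 + 5) = 96 + 7*(-12) = 96 - 84 = 12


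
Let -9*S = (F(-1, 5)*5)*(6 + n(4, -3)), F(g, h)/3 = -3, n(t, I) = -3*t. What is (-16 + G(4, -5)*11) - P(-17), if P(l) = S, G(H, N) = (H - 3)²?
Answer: 25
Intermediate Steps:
F(g, h) = -9 (F(g, h) = 3*(-3) = -9)
G(H, N) = (-3 + H)²
S = -30 (S = -(-9*5)*(6 - 3*4)/9 = -(-5)*(6 - 12) = -(-5)*(-6) = -⅑*270 = -30)
P(l) = -30
(-16 + G(4, -5)*11) - P(-17) = (-16 + (-3 + 4)²*11) - 1*(-30) = (-16 + 1²*11) + 30 = (-16 + 1*11) + 30 = (-16 + 11) + 30 = -5 + 30 = 25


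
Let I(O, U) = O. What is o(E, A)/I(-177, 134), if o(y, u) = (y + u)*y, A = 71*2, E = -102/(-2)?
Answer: -3281/59 ≈ -55.610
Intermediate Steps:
E = 51 (E = -102*(-½) = 51)
A = 142
o(y, u) = y*(u + y) (o(y, u) = (u + y)*y = y*(u + y))
o(E, A)/I(-177, 134) = (51*(142 + 51))/(-177) = (51*193)*(-1/177) = 9843*(-1/177) = -3281/59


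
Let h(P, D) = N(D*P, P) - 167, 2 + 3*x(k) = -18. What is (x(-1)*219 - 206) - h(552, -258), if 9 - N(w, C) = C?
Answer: -956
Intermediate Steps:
x(k) = -20/3 (x(k) = -⅔ + (⅓)*(-18) = -⅔ - 6 = -20/3)
N(w, C) = 9 - C
h(P, D) = -158 - P (h(P, D) = (9 - P) - 167 = -158 - P)
(x(-1)*219 - 206) - h(552, -258) = (-20/3*219 - 206) - (-158 - 1*552) = (-1460 - 206) - (-158 - 552) = -1666 - 1*(-710) = -1666 + 710 = -956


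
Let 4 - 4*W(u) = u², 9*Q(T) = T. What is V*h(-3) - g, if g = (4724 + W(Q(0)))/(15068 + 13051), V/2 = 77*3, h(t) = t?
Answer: -1856079/1339 ≈ -1386.2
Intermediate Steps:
V = 462 (V = 2*(77*3) = 2*231 = 462)
Q(T) = T/9
W(u) = 1 - u²/4
g = 225/1339 (g = (4724 + (1 - ((⅑)*0)²/4))/(15068 + 13051) = (4724 + (1 - ¼*0²))/28119 = (4724 + (1 - ¼*0))*(1/28119) = (4724 + (1 + 0))*(1/28119) = (4724 + 1)*(1/28119) = 4725*(1/28119) = 225/1339 ≈ 0.16804)
V*h(-3) - g = 462*(-3) - 1*225/1339 = -1386 - 225/1339 = -1856079/1339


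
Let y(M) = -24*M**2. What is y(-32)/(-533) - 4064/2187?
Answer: 51581600/1165671 ≈ 44.251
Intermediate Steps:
y(-32)/(-533) - 4064/2187 = -24*(-32)**2/(-533) - 4064/2187 = -24*1024*(-1/533) - 4064*1/2187 = -24576*(-1/533) - 4064/2187 = 24576/533 - 4064/2187 = 51581600/1165671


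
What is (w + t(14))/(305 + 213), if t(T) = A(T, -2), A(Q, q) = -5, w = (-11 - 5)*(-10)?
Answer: 155/518 ≈ 0.29923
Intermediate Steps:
w = 160 (w = -16*(-10) = 160)
t(T) = -5
(w + t(14))/(305 + 213) = (160 - 5)/(305 + 213) = 155/518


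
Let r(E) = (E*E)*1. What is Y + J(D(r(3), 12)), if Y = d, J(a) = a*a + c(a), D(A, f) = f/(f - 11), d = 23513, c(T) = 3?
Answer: 23660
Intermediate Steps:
r(E) = E² (r(E) = E²*1 = E²)
D(A, f) = f/(-11 + f)
J(a) = 3 + a² (J(a) = a*a + 3 = a² + 3 = 3 + a²)
Y = 23513
Y + J(D(r(3), 12)) = 23513 + (3 + (12/(-11 + 12))²) = 23513 + (3 + (12/1)²) = 23513 + (3 + (12*1)²) = 23513 + (3 + 12²) = 23513 + (3 + 144) = 23513 + 147 = 23660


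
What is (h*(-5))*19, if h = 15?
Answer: -1425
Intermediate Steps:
(h*(-5))*19 = (15*(-5))*19 = -75*19 = -1425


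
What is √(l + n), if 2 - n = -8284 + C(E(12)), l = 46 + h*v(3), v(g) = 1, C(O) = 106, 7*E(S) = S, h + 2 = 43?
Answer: √8267 ≈ 90.923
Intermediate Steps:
h = 41 (h = -2 + 43 = 41)
E(S) = S/7
l = 87 (l = 46 + 41*1 = 46 + 41 = 87)
n = 8180 (n = 2 - (-8284 + 106) = 2 - 1*(-8178) = 2 + 8178 = 8180)
√(l + n) = √(87 + 8180) = √8267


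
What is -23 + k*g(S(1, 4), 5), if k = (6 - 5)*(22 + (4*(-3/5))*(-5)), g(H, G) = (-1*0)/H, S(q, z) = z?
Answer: -23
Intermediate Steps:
g(H, G) = 0 (g(H, G) = 0/H = 0)
k = 34 (k = 1*(22 + (4*(-3*⅕))*(-5)) = 1*(22 + (4*(-⅗))*(-5)) = 1*(22 - 12/5*(-5)) = 1*(22 + 12) = 1*34 = 34)
-23 + k*g(S(1, 4), 5) = -23 + 34*0 = -23 + 0 = -23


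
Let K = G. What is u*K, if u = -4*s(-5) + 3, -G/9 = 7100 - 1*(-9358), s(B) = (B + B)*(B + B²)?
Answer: -118941966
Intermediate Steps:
s(B) = 2*B*(B + B²) (s(B) = (2*B)*(B + B²) = 2*B*(B + B²))
G = -148122 (G = -9*(7100 - 1*(-9358)) = -9*(7100 + 9358) = -9*16458 = -148122)
K = -148122
u = 803 (u = -8*(-5)²*(1 - 5) + 3 = -8*25*(-4) + 3 = -4*(-200) + 3 = 800 + 3 = 803)
u*K = 803*(-148122) = -118941966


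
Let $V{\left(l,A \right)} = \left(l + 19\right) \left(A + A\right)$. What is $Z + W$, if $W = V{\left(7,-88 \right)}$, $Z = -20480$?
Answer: $-25056$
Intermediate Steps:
$V{\left(l,A \right)} = 2 A \left(19 + l\right)$ ($V{\left(l,A \right)} = \left(19 + l\right) 2 A = 2 A \left(19 + l\right)$)
$W = -4576$ ($W = 2 \left(-88\right) \left(19 + 7\right) = 2 \left(-88\right) 26 = -4576$)
$Z + W = -20480 - 4576 = -25056$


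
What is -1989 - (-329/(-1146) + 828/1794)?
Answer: -29643275/14898 ≈ -1989.7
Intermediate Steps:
-1989 - (-329/(-1146) + 828/1794) = -1989 - (-329*(-1/1146) + 828*(1/1794)) = -1989 - (329/1146 + 6/13) = -1989 - 1*11153/14898 = -1989 - 11153/14898 = -29643275/14898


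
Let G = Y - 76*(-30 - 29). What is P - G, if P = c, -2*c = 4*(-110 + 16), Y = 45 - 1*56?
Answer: -4285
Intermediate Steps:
Y = -11 (Y = 45 - 56 = -11)
G = 4473 (G = -11 - 76*(-30 - 29) = -11 - 76*(-59) = -11 + 4484 = 4473)
c = 188 (c = -2*(-110 + 16) = -2*(-94) = -½*(-376) = 188)
P = 188
P - G = 188 - 1*4473 = 188 - 4473 = -4285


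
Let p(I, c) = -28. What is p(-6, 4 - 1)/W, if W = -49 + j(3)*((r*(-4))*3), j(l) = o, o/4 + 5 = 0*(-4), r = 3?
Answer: -28/671 ≈ -0.041729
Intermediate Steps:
o = -20 (o = -20 + 4*(0*(-4)) = -20 + 4*0 = -20 + 0 = -20)
j(l) = -20
W = 671 (W = -49 - 20*3*(-4)*3 = -49 - (-240)*3 = -49 - 20*(-36) = -49 + 720 = 671)
p(-6, 4 - 1)/W = -28/671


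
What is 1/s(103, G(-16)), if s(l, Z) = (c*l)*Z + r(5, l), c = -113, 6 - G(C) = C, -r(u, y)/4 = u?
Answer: -1/256078 ≈ -3.9051e-6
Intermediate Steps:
r(u, y) = -4*u
G(C) = 6 - C
s(l, Z) = -20 - 113*Z*l (s(l, Z) = (-113*l)*Z - 4*5 = -113*Z*l - 20 = -20 - 113*Z*l)
1/s(103, G(-16)) = 1/(-20 - 113*(6 - 1*(-16))*103) = 1/(-20 - 113*(6 + 16)*103) = 1/(-20 - 113*22*103) = 1/(-20 - 256058) = 1/(-256078) = -1/256078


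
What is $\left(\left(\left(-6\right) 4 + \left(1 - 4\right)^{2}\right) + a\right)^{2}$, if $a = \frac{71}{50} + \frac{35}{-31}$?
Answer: $\frac{519794401}{2402500} \approx 216.36$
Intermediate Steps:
$a = \frac{451}{1550}$ ($a = 71 \cdot \frac{1}{50} + 35 \left(- \frac{1}{31}\right) = \frac{71}{50} - \frac{35}{31} = \frac{451}{1550} \approx 0.29097$)
$\left(\left(\left(-6\right) 4 + \left(1 - 4\right)^{2}\right) + a\right)^{2} = \left(\left(\left(-6\right) 4 + \left(1 - 4\right)^{2}\right) + \frac{451}{1550}\right)^{2} = \left(\left(-24 + \left(-3\right)^{2}\right) + \frac{451}{1550}\right)^{2} = \left(\left(-24 + 9\right) + \frac{451}{1550}\right)^{2} = \left(-15 + \frac{451}{1550}\right)^{2} = \left(- \frac{22799}{1550}\right)^{2} = \frac{519794401}{2402500}$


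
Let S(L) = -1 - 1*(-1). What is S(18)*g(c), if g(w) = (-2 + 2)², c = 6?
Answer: 0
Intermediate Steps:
g(w) = 0 (g(w) = 0² = 0)
S(L) = 0 (S(L) = -1 + 1 = 0)
S(18)*g(c) = 0*0 = 0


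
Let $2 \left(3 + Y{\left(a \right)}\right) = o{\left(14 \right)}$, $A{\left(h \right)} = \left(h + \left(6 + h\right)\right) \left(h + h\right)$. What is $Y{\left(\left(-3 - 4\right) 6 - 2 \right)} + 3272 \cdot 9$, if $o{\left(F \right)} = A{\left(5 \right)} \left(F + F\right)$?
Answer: $31685$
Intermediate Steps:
$A{\left(h \right)} = 2 h \left(6 + 2 h\right)$ ($A{\left(h \right)} = \left(6 + 2 h\right) 2 h = 2 h \left(6 + 2 h\right)$)
$o{\left(F \right)} = 320 F$ ($o{\left(F \right)} = 4 \cdot 5 \left(3 + 5\right) \left(F + F\right) = 4 \cdot 5 \cdot 8 \cdot 2 F = 160 \cdot 2 F = 320 F$)
$Y{\left(a \right)} = 2237$ ($Y{\left(a \right)} = -3 + \frac{320 \cdot 14}{2} = -3 + \frac{1}{2} \cdot 4480 = -3 + 2240 = 2237$)
$Y{\left(\left(-3 - 4\right) 6 - 2 \right)} + 3272 \cdot 9 = 2237 + 3272 \cdot 9 = 2237 + 29448 = 31685$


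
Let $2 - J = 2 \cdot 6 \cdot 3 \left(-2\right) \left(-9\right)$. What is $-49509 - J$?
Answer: $-48863$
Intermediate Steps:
$J = -646$ ($J = 2 - 2 \cdot 6 \cdot 3 \left(-2\right) \left(-9\right) = 2 - 2 \cdot 18 \left(-2\right) \left(-9\right) = 2 - 2 \left(-36\right) \left(-9\right) = 2 - \left(-72\right) \left(-9\right) = 2 - 648 = -646$)
$-49509 - J = -49509 - -646 = -49509 + 646 = -48863$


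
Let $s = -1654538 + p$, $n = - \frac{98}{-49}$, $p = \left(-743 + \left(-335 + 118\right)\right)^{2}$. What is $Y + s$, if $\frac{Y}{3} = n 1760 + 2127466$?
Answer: $5660020$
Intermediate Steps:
$p = 921600$ ($p = \left(-743 - 217\right)^{2} = \left(-960\right)^{2} = 921600$)
$n = 2$ ($n = \left(-98\right) \left(- \frac{1}{49}\right) = 2$)
$s = -732938$ ($s = -1654538 + 921600 = -732938$)
$Y = 6392958$ ($Y = 3 \left(2 \cdot 1760 + 2127466\right) = 3 \left(3520 + 2127466\right) = 3 \cdot 2130986 = 6392958$)
$Y + s = 6392958 - 732938 = 5660020$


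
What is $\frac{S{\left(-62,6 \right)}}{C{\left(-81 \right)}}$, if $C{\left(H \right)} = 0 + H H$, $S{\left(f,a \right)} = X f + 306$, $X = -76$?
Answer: $\frac{5018}{6561} \approx 0.76482$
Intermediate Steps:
$S{\left(f,a \right)} = 306 - 76 f$ ($S{\left(f,a \right)} = - 76 f + 306 = 306 - 76 f$)
$C{\left(H \right)} = H^{2}$ ($C{\left(H \right)} = 0 + H^{2} = H^{2}$)
$\frac{S{\left(-62,6 \right)}}{C{\left(-81 \right)}} = \frac{306 - -4712}{\left(-81\right)^{2}} = \frac{306 + 4712}{6561} = 5018 \cdot \frac{1}{6561} = \frac{5018}{6561}$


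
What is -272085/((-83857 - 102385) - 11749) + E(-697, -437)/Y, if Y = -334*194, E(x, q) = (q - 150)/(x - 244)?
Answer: 5529910759781/4024037456892 ≈ 1.3742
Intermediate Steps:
E(x, q) = (-150 + q)/(-244 + x)
Y = -64796
-272085/((-83857 - 102385) - 11749) + E(-697, -437)/Y = -272085/((-83857 - 102385) - 11749) + ((-150 - 437)/(-244 - 697))/(-64796) = -272085/(-186242 - 11749) + (-587/(-941))*(-1/64796) = -272085/(-197991) - 1/941*(-587)*(-1/64796) = -272085*(-1/197991) + (587/941)*(-1/64796) = 90695/65997 - 587/60973036 = 5529910759781/4024037456892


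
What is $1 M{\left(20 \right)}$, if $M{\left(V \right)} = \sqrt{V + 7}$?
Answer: $3 \sqrt{3} \approx 5.1962$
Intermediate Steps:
$M{\left(V \right)} = \sqrt{7 + V}$
$1 M{\left(20 \right)} = 1 \sqrt{7 + 20} = 1 \sqrt{27} = 1 \cdot 3 \sqrt{3} = 3 \sqrt{3}$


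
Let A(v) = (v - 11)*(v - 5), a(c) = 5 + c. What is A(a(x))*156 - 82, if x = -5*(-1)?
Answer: -862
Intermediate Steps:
x = 5
A(v) = (-11 + v)*(-5 + v)
A(a(x))*156 - 82 = (55 + (5 + 5)**2 - 16*(5 + 5))*156 - 82 = (55 + 10**2 - 16*10)*156 - 82 = (55 + 100 - 160)*156 - 82 = -5*156 - 82 = -780 - 82 = -862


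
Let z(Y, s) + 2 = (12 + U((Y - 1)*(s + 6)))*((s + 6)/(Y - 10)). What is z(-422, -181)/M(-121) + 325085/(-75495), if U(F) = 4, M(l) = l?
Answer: -590186/135891 ≈ -4.3431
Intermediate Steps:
z(Y, s) = -2 + 16*(6 + s)/(-10 + Y) (z(Y, s) = -2 + (12 + 4)*((s + 6)/(Y - 10)) = -2 + 16*((6 + s)/(-10 + Y)) = -2 + 16*(6 + s)/(-10 + Y))
z(-422, -181)/M(-121) + 325085/(-75495) = (2*(58 - 1*(-422) + 8*(-181))/(-10 - 422))/(-121) + 325085/(-75495) = (2*(58 + 422 - 1448)/(-432))*(-1/121) + 325085*(-1/75495) = (2*(-1/432)*(-968))*(-1/121) - 65017/15099 = (121/27)*(-1/121) - 65017/15099 = -1/27 - 65017/15099 = -590186/135891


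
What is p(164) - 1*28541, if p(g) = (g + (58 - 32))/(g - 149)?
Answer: -85585/3 ≈ -28528.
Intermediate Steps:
p(g) = (26 + g)/(-149 + g) (p(g) = (g + 26)/(-149 + g) = (26 + g)/(-149 + g))
p(164) - 1*28541 = (26 + 164)/(-149 + 164) - 1*28541 = 190/15 - 28541 = (1/15)*190 - 28541 = 38/3 - 28541 = -85585/3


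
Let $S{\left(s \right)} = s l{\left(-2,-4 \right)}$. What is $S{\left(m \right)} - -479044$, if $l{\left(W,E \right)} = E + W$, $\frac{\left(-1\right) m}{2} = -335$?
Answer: $475024$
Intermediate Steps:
$m = 670$ ($m = \left(-2\right) \left(-335\right) = 670$)
$S{\left(s \right)} = - 6 s$ ($S{\left(s \right)} = s \left(-4 - 2\right) = s \left(-6\right) = - 6 s$)
$S{\left(m \right)} - -479044 = \left(-6\right) 670 - -479044 = -4020 + 479044 = 475024$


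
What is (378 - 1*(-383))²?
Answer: 579121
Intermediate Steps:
(378 - 1*(-383))² = (378 + 383)² = 761² = 579121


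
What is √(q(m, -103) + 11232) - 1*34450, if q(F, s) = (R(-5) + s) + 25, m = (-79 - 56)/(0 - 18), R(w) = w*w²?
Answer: -34450 + √11029 ≈ -34345.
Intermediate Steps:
R(w) = w³
m = 15/2 (m = -135/(-18) = -135*(-1/18) = 15/2 ≈ 7.5000)
q(F, s) = -100 + s (q(F, s) = ((-5)³ + s) + 25 = (-125 + s) + 25 = -100 + s)
√(q(m, -103) + 11232) - 1*34450 = √((-100 - 103) + 11232) - 1*34450 = √(-203 + 11232) - 34450 = √11029 - 34450 = -34450 + √11029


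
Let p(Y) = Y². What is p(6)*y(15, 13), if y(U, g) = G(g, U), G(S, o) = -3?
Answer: -108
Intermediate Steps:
y(U, g) = -3
p(6)*y(15, 13) = 6²*(-3) = 36*(-3) = -108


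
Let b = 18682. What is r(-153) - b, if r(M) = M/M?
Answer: -18681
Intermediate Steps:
r(M) = 1
r(-153) - b = 1 - 1*18682 = 1 - 18682 = -18681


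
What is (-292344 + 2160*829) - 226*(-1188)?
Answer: 1766784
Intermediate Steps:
(-292344 + 2160*829) - 226*(-1188) = (-292344 + 1790640) + 268488 = 1498296 + 268488 = 1766784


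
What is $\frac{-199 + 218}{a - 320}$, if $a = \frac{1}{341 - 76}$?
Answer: $- \frac{5035}{84799} \approx -0.059376$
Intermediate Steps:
$a = \frac{1}{265} \approx 0.0037736$
$\frac{-199 + 218}{a - 320} = \frac{-199 + 218}{\frac{1}{265} - 320} = \frac{19}{- \frac{84799}{265}} = 19 \left(- \frac{265}{84799}\right) = - \frac{5035}{84799}$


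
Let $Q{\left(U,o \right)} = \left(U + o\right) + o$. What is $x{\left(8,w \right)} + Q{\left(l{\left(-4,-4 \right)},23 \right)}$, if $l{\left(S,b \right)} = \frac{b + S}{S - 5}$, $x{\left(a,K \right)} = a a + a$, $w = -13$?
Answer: $\frac{1070}{9} \approx 118.89$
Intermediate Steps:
$x{\left(a,K \right)} = a + a^{2}$ ($x{\left(a,K \right)} = a^{2} + a = a + a^{2}$)
$l{\left(S,b \right)} = \frac{S + b}{-5 + S}$
$Q{\left(U,o \right)} = U + 2 o$
$x{\left(8,w \right)} + Q{\left(l{\left(-4,-4 \right)},23 \right)} = 8 \left(1 + 8\right) + \left(\frac{-4 - 4}{-5 - 4} + 2 \cdot 23\right) = 8 \cdot 9 + \left(\frac{1}{-9} \left(-8\right) + 46\right) = 72 + \left(\left(- \frac{1}{9}\right) \left(-8\right) + 46\right) = 72 + \left(\frac{8}{9} + 46\right) = 72 + \frac{422}{9} = \frac{1070}{9}$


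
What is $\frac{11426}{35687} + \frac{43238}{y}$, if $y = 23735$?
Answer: $\frac{1814230616}{847030945} \approx 2.1419$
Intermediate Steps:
$\frac{11426}{35687} + \frac{43238}{y} = \frac{11426}{35687} + \frac{43238}{23735} = \frac{1814230616}{847030945}$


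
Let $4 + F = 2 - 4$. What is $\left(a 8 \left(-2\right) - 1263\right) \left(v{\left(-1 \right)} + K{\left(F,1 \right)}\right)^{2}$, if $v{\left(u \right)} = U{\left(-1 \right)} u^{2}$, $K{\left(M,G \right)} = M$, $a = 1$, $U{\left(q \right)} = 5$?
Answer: $-1279$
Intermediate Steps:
$F = -6$ ($F = -4 + \left(2 - 4\right) = -4 - 2 = -6$)
$v{\left(u \right)} = 5 u^{2}$
$\left(a 8 \left(-2\right) - 1263\right) \left(v{\left(-1 \right)} + K{\left(F,1 \right)}\right)^{2} = \left(1 \cdot 8 \left(-2\right) - 1263\right) \left(5 \left(-1\right)^{2} - 6\right)^{2} = \left(8 \left(-2\right) - 1263\right) \left(5 \cdot 1 - 6\right)^{2} = \left(-16 - 1263\right) \left(5 - 6\right)^{2} = - 1279 \left(-1\right)^{2} = \left(-1279\right) 1 = -1279$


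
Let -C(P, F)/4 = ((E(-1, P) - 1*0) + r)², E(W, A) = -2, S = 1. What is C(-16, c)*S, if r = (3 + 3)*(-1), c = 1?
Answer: -256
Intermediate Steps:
r = -6 (r = 6*(-1) = -6)
C(P, F) = -256 (C(P, F) = -4*((-2 - 1*0) - 6)² = -4*((-2 + 0) - 6)² = -4*(-2 - 6)² = -4*(-8)² = -4*64 = -256)
C(-16, c)*S = -256*1 = -256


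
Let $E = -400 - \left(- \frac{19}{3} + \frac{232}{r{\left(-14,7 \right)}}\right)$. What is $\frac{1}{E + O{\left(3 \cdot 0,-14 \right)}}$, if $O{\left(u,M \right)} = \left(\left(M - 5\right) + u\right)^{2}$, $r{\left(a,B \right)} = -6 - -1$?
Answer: $\frac{15}{206} \approx 0.072816$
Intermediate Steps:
$r{\left(a,B \right)} = -5$ ($r{\left(a,B \right)} = -6 + 1 = -5$)
$E = - \frac{5209}{15}$ ($E = -400 - \left(- \frac{232}{5} - \frac{19}{3}\right) = -400 - - \frac{791}{15} = -400 + \left(\frac{19}{3} + \frac{232}{5}\right) = -400 + \frac{791}{15} = - \frac{5209}{15} \approx -347.27$)
$O{\left(u,M \right)} = \left(-5 + M + u\right)^{2}$ ($O{\left(u,M \right)} = \left(\left(-5 + M\right) + u\right)^{2} = \left(-5 + M + u\right)^{2}$)
$\frac{1}{E + O{\left(3 \cdot 0,-14 \right)}} = \frac{1}{- \frac{5209}{15} + \left(-5 - 14 + 3 \cdot 0\right)^{2}} = \frac{1}{- \frac{5209}{15} + \left(-5 - 14 + 0\right)^{2}} = \frac{1}{- \frac{5209}{15} + \left(-19\right)^{2}} = \frac{1}{- \frac{5209}{15} + 361} = \frac{1}{\frac{206}{15}} = \frac{15}{206}$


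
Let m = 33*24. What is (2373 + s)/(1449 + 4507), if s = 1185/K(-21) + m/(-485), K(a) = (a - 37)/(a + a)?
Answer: 22711251/41885570 ≈ 0.54222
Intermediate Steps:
K(a) = (-37 + a)/(2*a) (K(a) = (-37 + a)/((2*a)) = (-37 + a)*(1/(2*a)) = (-37 + a)/(2*a))
m = 792
s = 12046257/14065 (s = 1185/(((½)*(-37 - 21)/(-21))) + 792/(-485) = 1185/(((½)*(-1/21)*(-58))) + 792*(-1/485) = 1185/(29/21) - 792/485 = 1185*(21/29) - 792/485 = 24885/29 - 792/485 = 12046257/14065 ≈ 856.47)
(2373 + s)/(1449 + 4507) = (2373 + 12046257/14065)/(1449 + 4507) = (45422502/14065)/5956 = (45422502/14065)*(1/5956) = 22711251/41885570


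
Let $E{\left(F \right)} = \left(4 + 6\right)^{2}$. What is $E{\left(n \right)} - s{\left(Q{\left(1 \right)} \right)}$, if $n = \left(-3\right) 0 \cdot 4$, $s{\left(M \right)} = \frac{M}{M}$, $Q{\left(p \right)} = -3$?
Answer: $99$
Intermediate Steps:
$s{\left(M \right)} = 1$
$n = 0$ ($n = 0 \cdot 4 = 0$)
$E{\left(F \right)} = 100$ ($E{\left(F \right)} = 10^{2} = 100$)
$E{\left(n \right)} - s{\left(Q{\left(1 \right)} \right)} = 100 - 1 = 99$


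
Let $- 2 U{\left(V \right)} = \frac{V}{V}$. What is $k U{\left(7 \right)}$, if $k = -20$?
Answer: $10$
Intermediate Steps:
$U{\left(V \right)} = - \frac{1}{2}$ ($U{\left(V \right)} = - \frac{V \frac{1}{V}}{2} = \left(- \frac{1}{2}\right) 1 = - \frac{1}{2}$)
$k U{\left(7 \right)} = \left(-20\right) \left(- \frac{1}{2}\right) = 10$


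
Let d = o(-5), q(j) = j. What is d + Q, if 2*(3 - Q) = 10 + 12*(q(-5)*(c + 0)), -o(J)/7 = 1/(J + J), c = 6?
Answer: 1787/10 ≈ 178.70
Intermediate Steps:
o(J) = -7/(2*J) (o(J) = -7/(J + J) = -7*1/(2*J) = -7/(2*J))
d = 7/10 (d = -7/2/(-5) = -7/2*(-⅕) = 7/10 ≈ 0.70000)
Q = 178 (Q = 3 - (10 + 12*(-5*(6 + 0)))/2 = 3 - (10 + 12*(-5*6))/2 = 3 - (10 + 12*(-30))/2 = 3 - (10 - 360)/2 = 3 - ½*(-350) = 3 + 175 = 178)
d + Q = 7/10 + 178 = 1787/10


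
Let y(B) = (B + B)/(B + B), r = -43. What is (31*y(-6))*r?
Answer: -1333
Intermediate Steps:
y(B) = 1 (y(B) = (2*B)/((2*B)) = (2*B)*(1/(2*B)) = 1)
(31*y(-6))*r = (31*1)*(-43) = 31*(-43) = -1333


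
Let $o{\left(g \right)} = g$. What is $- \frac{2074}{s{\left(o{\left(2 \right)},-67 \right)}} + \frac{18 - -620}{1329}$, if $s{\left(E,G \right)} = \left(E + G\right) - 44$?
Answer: $\frac{2825888}{144861} \approx 19.508$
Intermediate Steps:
$s{\left(E,G \right)} = -44 + E + G$
$- \frac{2074}{s{\left(o{\left(2 \right)},-67 \right)}} + \frac{18 - -620}{1329} = - \frac{2074}{-44 + 2 - 67} + \frac{18 - -620}{1329} = - \frac{2074}{-109} + \left(18 + 620\right) \frac{1}{1329} = \left(-2074\right) \left(- \frac{1}{109}\right) + 638 \cdot \frac{1}{1329} = \frac{2074}{109} + \frac{638}{1329} = \frac{2825888}{144861}$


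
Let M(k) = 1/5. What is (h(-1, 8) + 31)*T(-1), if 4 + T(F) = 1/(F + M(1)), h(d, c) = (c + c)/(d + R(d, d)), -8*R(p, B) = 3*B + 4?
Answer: -1057/12 ≈ -88.083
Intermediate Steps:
M(k) = 1/5
R(p, B) = -1/2 - 3*B/8 (R(p, B) = -(3*B + 4)/8 = -(4 + 3*B)/8 = -1/2 - 3*B/8)
h(d, c) = 2*c/(-1/2 + 5*d/8) (h(d, c) = (c + c)/(d + (-1/2 - 3*d/8)) = (2*c)/(-1/2 + 5*d/8) = 2*c/(-1/2 + 5*d/8))
T(F) = -4 + 1/(1/5 + F) (T(F) = -4 + 1/(F + 1/5) = -4 + 1/(1/5 + F))
(h(-1, 8) + 31)*T(-1) = (16*8/(-4 + 5*(-1)) + 31)*((1 - 20*(-1))/(1 + 5*(-1))) = (16*8/(-4 - 5) + 31)*((1 + 20)/(1 - 5)) = (16*8/(-9) + 31)*(21/(-4)) = (16*8*(-1/9) + 31)*(-1/4*21) = (-128/9 + 31)*(-21/4) = (151/9)*(-21/4) = -1057/12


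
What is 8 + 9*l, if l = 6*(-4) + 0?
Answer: -208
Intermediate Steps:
l = -24 (l = -24 + 0 = -24)
8 + 9*l = 8 + 9*(-24) = 8 - 216 = -208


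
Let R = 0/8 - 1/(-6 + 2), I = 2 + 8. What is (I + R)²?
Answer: 1681/16 ≈ 105.06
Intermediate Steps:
I = 10
R = ¼ (R = 0*(⅛) - 1/(-4) = 0 - 1*(-¼) = 0 + ¼ = ¼ ≈ 0.25000)
(I + R)² = (10 + ¼)² = (41/4)² = 1681/16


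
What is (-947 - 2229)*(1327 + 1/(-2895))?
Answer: -12201124864/2895 ≈ -4.2146e+6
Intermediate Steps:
(-947 - 2229)*(1327 + 1/(-2895)) = -3176*(1327 - 1/2895) = -3176*3841664/2895 = -12201124864/2895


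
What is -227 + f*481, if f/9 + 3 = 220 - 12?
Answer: 887218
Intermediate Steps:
f = 1845 (f = -27 + 9*(220 - 12) = -27 + 9*208 = -27 + 1872 = 1845)
-227 + f*481 = -227 + 1845*481 = -227 + 887445 = 887218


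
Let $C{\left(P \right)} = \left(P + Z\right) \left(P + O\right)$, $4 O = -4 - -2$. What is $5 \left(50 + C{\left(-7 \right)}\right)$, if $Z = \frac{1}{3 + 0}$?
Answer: $500$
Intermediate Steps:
$O = - \frac{1}{2}$ ($O = \frac{-4 - -2}{4} = \frac{-4 + 2}{4} = \frac{1}{4} \left(-2\right) = - \frac{1}{2} \approx -0.5$)
$Z = \frac{1}{3} \approx 0.33333$
$C{\left(P \right)} = \left(- \frac{1}{2} + P\right) \left(\frac{1}{3} + P\right)$ ($C{\left(P \right)} = \left(P + \frac{1}{3}\right) \left(P - \frac{1}{2}\right) = \left(\frac{1}{3} + P\right) \left(- \frac{1}{2} + P\right) = \left(- \frac{1}{2} + P\right) \left(\frac{1}{3} + P\right)$)
$5 \left(50 + C{\left(-7 \right)}\right) = 5 \left(50 - \left(-1 - 49\right)\right) = 5 \left(50 + \left(- \frac{1}{6} + 49 + \frac{7}{6}\right)\right) = 5 \left(50 + 50\right) = 5 \cdot 100 = 500$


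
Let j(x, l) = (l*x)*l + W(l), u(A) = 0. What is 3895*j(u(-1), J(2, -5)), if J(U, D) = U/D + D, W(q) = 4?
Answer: 15580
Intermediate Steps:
J(U, D) = D + U/D
j(x, l) = 4 + x*l² (j(x, l) = (l*x)*l + 4 = x*l² + 4 = 4 + x*l²)
3895*j(u(-1), J(2, -5)) = 3895*(4 + 0*(-5 + 2/(-5))²) = 3895*(4 + 0*(-5 + 2*(-⅕))²) = 3895*(4 + 0*(-5 - ⅖)²) = 3895*(4 + 0*(-27/5)²) = 3895*(4 + 0*(729/25)) = 3895*(4 + 0) = 3895*4 = 15580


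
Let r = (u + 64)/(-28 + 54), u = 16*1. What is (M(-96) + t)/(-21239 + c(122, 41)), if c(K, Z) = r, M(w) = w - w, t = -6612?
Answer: 85956/276067 ≈ 0.31136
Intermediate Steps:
M(w) = 0
u = 16
r = 40/13 (r = (16 + 64)/(-28 + 54) = 80/26 = 80*(1/26) = 40/13 ≈ 3.0769)
c(K, Z) = 40/13
(M(-96) + t)/(-21239 + c(122, 41)) = (0 - 6612)/(-21239 + 40/13) = -6612/(-276067/13) = -6612*(-13/276067) = 85956/276067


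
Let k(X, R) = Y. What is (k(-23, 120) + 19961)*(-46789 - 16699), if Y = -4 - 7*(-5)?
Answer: -1269252096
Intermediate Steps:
Y = 31 (Y = -4 + 35 = 31)
k(X, R) = 31
(k(-23, 120) + 19961)*(-46789 - 16699) = (31 + 19961)*(-46789 - 16699) = 19992*(-63488) = -1269252096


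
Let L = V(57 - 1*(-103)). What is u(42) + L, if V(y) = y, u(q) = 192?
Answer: 352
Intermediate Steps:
L = 160 (L = 57 - 1*(-103) = 57 + 103 = 160)
u(42) + L = 192 + 160 = 352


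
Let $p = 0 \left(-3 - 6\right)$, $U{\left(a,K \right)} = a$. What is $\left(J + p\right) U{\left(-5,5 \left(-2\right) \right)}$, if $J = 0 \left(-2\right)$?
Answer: $0$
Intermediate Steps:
$p = 0$ ($p = 0 \left(-9\right) = 0$)
$J = 0$
$\left(J + p\right) U{\left(-5,5 \left(-2\right) \right)} = \left(0 + 0\right) \left(-5\right) = 0 \left(-5\right) = 0$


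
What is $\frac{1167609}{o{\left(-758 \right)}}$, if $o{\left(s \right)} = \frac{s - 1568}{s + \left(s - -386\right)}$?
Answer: $\frac{659699085}{1163} \approx 5.6724 \cdot 10^{5}$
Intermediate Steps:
$o{\left(s \right)} = \frac{-1568 + s}{386 + 2 s}$ ($o{\left(s \right)} = \frac{-1568 + s}{s + \left(s + 386\right)} = \frac{-1568 + s}{s + \left(386 + s\right)} = \frac{-1568 + s}{386 + 2 s}$)
$\frac{1167609}{o{\left(-758 \right)}} = \frac{1167609}{\frac{1}{2} \frac{1}{193 - 758} \left(-1568 - 758\right)} = \frac{1167609}{\frac{1}{2} \frac{1}{-565} \left(-2326\right)} = \frac{1167609}{\frac{1}{2} \left(- \frac{1}{565}\right) \left(-2326\right)} = \frac{1167609}{\frac{1163}{565}} = 1167609 \cdot \frac{565}{1163} = \frac{659699085}{1163}$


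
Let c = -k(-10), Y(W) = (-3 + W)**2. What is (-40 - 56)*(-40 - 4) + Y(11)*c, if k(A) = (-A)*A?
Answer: 10624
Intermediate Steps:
k(A) = -A**2
c = 100 (c = -(-1)*(-10)**2 = -(-1)*100 = -1*(-100) = 100)
(-40 - 56)*(-40 - 4) + Y(11)*c = (-40 - 56)*(-40 - 4) + (-3 + 11)**2*100 = -96*(-44) + 8**2*100 = 4224 + 64*100 = 4224 + 6400 = 10624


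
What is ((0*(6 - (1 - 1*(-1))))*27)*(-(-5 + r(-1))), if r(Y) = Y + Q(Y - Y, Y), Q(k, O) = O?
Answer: 0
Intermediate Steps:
r(Y) = 2*Y (r(Y) = Y + Y = 2*Y)
((0*(6 - (1 - 1*(-1))))*27)*(-(-5 + r(-1))) = ((0*(6 - (1 - 1*(-1))))*27)*(-(-5 + 2*(-1))) = ((0*(6 - (1 + 1)))*27)*(-(-5 - 2)) = ((0*(6 - 1*2))*27)*(-1*(-7)) = ((0*(6 - 2))*27)*7 = ((0*4)*27)*7 = (0*27)*7 = 0*7 = 0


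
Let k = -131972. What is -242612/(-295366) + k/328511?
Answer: 20360334490/48515490013 ≈ 0.41967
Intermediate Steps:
-242612/(-295366) + k/328511 = -242612/(-295366) - 131972/328511 = -242612*(-1/295366) - 131972*1/328511 = 121306/147683 - 131972/328511 = 20360334490/48515490013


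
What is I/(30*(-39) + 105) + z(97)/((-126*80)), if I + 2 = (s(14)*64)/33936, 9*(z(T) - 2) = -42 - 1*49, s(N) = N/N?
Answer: 1744027/650553120 ≈ 0.0026808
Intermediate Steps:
s(N) = 1
z(T) = -73/9 (z(T) = 2 + (-42 - 1*49)/9 = 2 + (-42 - 49)/9 = 2 + (⅑)*(-91) = 2 - 91/9 = -73/9)
I = -4238/2121 (I = -2 + (1*64)/33936 = -2 + 64*(1/33936) = -2 + 4/2121 = -4238/2121 ≈ -1.9981)
I/(30*(-39) + 105) + z(97)/((-126*80)) = -4238/(2121*(30*(-39) + 105)) - 73/(9*((-126*80))) = -4238/(2121*(-1170 + 105)) - 73/9/(-10080) = -4238/2121/(-1065) - 73/9*(-1/10080) = -4238/2121*(-1/1065) + 73/90720 = 4238/2258865 + 73/90720 = 1744027/650553120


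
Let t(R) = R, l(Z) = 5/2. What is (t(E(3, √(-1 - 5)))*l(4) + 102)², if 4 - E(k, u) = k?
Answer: 43681/4 ≈ 10920.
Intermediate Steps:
l(Z) = 5/2 (l(Z) = 5*(½) = 5/2)
E(k, u) = 4 - k
(t(E(3, √(-1 - 5)))*l(4) + 102)² = ((4 - 1*3)*(5/2) + 102)² = ((4 - 3)*(5/2) + 102)² = (1*(5/2) + 102)² = (5/2 + 102)² = (209/2)² = 43681/4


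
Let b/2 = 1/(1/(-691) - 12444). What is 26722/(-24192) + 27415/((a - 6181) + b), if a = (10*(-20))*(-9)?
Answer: -124251580375541/16876772006976 ≈ -7.3623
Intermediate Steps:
b = -1382/8598805 (b = 2/(1/(-691) - 12444) = 2/(-1/691 - 12444) = 2/(-8598805/691) = 2*(-691/8598805) = -1382/8598805 ≈ -0.00016072)
a = 1800 (a = -200*(-9) = 1800)
26722/(-24192) + 27415/((a - 6181) + b) = 26722/(-24192) + 27415/((1800 - 6181) - 1382/8598805) = 26722*(-1/24192) + 27415/(-4381 - 1382/8598805) = -13361/12096 + 27415/(-37671366087/8598805) = -13361/12096 + 27415*(-8598805/37671366087) = -13361/12096 - 235736239075/37671366087 = -124251580375541/16876772006976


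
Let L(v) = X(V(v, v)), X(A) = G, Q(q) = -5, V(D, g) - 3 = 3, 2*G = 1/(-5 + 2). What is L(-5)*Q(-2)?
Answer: ⅚ ≈ 0.83333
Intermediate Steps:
G = -⅙ (G = 1/(2*(-5 + 2)) = (½)/(-3) = (½)*(-⅓) = -⅙ ≈ -0.16667)
V(D, g) = 6 (V(D, g) = 3 + 3 = 6)
X(A) = -⅙
L(v) = -⅙
L(-5)*Q(-2) = -⅙*(-5) = ⅚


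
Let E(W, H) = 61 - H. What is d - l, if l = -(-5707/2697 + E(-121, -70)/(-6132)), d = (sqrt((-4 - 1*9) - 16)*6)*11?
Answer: -11782877/5512668 + 66*I*sqrt(29) ≈ -2.1374 + 355.42*I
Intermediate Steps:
d = 66*I*sqrt(29) (d = (sqrt((-4 - 9) - 16)*6)*11 = (sqrt(-13 - 16)*6)*11 = (sqrt(-29)*6)*11 = ((I*sqrt(29))*6)*11 = (6*I*sqrt(29))*11 = 66*I*sqrt(29) ≈ 355.42*I)
l = 11782877/5512668 (l = -(-5707/2697 + (61 - 1*(-70))/(-6132)) = -(-5707*1/2697 + (61 + 70)*(-1/6132)) = -(-5707/2697 + 131*(-1/6132)) = -(-5707/2697 - 131/6132) = -1*(-11782877/5512668) = 11782877/5512668 ≈ 2.1374)
d - l = 66*I*sqrt(29) - 1*11782877/5512668 = 66*I*sqrt(29) - 11782877/5512668 = -11782877/5512668 + 66*I*sqrt(29)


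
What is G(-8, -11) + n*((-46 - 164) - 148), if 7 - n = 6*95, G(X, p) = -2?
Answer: 201552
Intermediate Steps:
n = -563 (n = 7 - 6*95 = 7 - 1*570 = 7 - 570 = -563)
G(-8, -11) + n*((-46 - 164) - 148) = -2 - 563*((-46 - 164) - 148) = -2 - 563*(-210 - 148) = -2 - 563*(-358) = -2 + 201554 = 201552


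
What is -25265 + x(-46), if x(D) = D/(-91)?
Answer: -2299069/91 ≈ -25265.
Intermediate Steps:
x(D) = -D/91 (x(D) = D*(-1/91) = -D/91)
-25265 + x(-46) = -25265 - 1/91*(-46) = -25265 + 46/91 = -2299069/91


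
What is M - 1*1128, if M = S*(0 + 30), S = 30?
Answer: -228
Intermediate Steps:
M = 900 (M = 30*(0 + 30) = 30*30 = 900)
M - 1*1128 = 900 - 1*1128 = 900 - 1128 = -228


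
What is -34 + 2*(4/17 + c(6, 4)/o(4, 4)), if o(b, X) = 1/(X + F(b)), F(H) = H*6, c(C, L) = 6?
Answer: 5142/17 ≈ 302.47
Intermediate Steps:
F(H) = 6*H
o(b, X) = 1/(X + 6*b)
-34 + 2*(4/17 + c(6, 4)/o(4, 4)) = -34 + 2*(4/17 + 6/(1/(4 + 6*4))) = -34 + 2*(4*(1/17) + 6/(1/(4 + 24))) = -34 + 2*(4/17 + 6/(1/28)) = -34 + 2*(4/17 + 6*28) = -34 + 2*(4/17 + 168) = -34 + 2*(2860/17) = -34 + 5720/17 = 5142/17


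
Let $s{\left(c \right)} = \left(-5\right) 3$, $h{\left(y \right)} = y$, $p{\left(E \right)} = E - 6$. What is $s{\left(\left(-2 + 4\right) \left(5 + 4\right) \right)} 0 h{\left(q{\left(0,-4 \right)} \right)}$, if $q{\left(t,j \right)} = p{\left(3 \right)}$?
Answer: $0$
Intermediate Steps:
$p{\left(E \right)} = -6 + E$ ($p{\left(E \right)} = E - 6 = -6 + E$)
$q{\left(t,j \right)} = -3$ ($q{\left(t,j \right)} = -6 + 3 = -3$)
$s{\left(c \right)} = -15$
$s{\left(\left(-2 + 4\right) \left(5 + 4\right) \right)} 0 h{\left(q{\left(0,-4 \right)} \right)} = \left(-15\right) 0 \left(-3\right) = 0 \left(-3\right) = 0$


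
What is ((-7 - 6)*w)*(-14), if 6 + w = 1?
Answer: -910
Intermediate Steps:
w = -5 (w = -6 + 1 = -5)
((-7 - 6)*w)*(-14) = ((-7 - 6)*(-5))*(-14) = -13*(-5)*(-14) = 65*(-14) = -910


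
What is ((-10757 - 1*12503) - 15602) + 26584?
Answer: -12278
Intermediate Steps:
((-10757 - 1*12503) - 15602) + 26584 = ((-10757 - 12503) - 15602) + 26584 = (-23260 - 15602) + 26584 = -38862 + 26584 = -12278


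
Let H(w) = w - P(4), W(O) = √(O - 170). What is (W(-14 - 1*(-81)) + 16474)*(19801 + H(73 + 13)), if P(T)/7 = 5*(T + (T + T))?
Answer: 320699358 + 19467*I*√103 ≈ 3.207e+8 + 1.9757e+5*I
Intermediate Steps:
P(T) = 105*T (P(T) = 7*(5*(T + (T + T))) = 7*(5*(T + 2*T)) = 7*(5*(3*T)) = 7*(15*T) = 105*T)
W(O) = √(-170 + O)
H(w) = -420 + w (H(w) = w - 105*4 = w - 1*420 = w - 420 = -420 + w)
(W(-14 - 1*(-81)) + 16474)*(19801 + H(73 + 13)) = (√(-170 + (-14 - 1*(-81))) + 16474)*(19801 + (-420 + (73 + 13))) = (√(-170 + (-14 + 81)) + 16474)*(19801 + (-420 + 86)) = (√(-170 + 67) + 16474)*(19801 - 334) = (√(-103) + 16474)*19467 = (I*√103 + 16474)*19467 = (16474 + I*√103)*19467 = 320699358 + 19467*I*√103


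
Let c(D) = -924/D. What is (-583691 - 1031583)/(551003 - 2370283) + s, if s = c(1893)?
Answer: 229449827/573982840 ≈ 0.39975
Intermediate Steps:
s = -308/631 (s = -924/1893 = -924*1/1893 = -308/631 ≈ -0.48811)
(-583691 - 1031583)/(551003 - 2370283) + s = (-583691 - 1031583)/(551003 - 2370283) - 308/631 = -1615274/(-1819280) - 308/631 = -1615274*(-1/1819280) - 308/631 = 807637/909640 - 308/631 = 229449827/573982840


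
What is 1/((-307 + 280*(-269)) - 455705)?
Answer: -1/531332 ≈ -1.8821e-6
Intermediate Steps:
1/((-307 + 280*(-269)) - 455705) = 1/((-307 - 75320) - 455705) = 1/(-75627 - 455705) = 1/(-531332) = -1/531332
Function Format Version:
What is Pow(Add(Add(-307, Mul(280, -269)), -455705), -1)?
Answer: Rational(-1, 531332) ≈ -1.8821e-6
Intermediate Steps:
Pow(Add(Add(-307, Mul(280, -269)), -455705), -1) = Pow(Add(Add(-307, -75320), -455705), -1) = Pow(Add(-75627, -455705), -1) = Pow(-531332, -1) = Rational(-1, 531332)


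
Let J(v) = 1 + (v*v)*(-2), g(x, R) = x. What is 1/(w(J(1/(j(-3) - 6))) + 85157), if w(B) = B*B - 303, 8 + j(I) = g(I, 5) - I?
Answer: 9604/814947225 ≈ 1.1785e-5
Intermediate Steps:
j(I) = -8 (j(I) = -8 + (I - I) = -8 + 0 = -8)
J(v) = 1 - 2*v**2 (J(v) = 1 + v**2*(-2) = 1 - 2*v**2)
w(B) = -303 + B**2 (w(B) = B**2 - 303 = -303 + B**2)
1/(w(J(1/(j(-3) - 6))) + 85157) = 1/((-303 + (1 - 2/(-8 - 6)**2)**2) + 85157) = 1/((-303 + (1 - 2*(1/(-14))**2)**2) + 85157) = 1/((-303 + (1 - 2*(-1/14)**2)**2) + 85157) = 1/((-303 + (1 - 2*1/196)**2) + 85157) = 1/((-303 + (1 - 1/98)**2) + 85157) = 1/((-303 + (97/98)**2) + 85157) = 1/((-303 + 9409/9604) + 85157) = 1/(-2900603/9604 + 85157) = 1/(814947225/9604) = 9604/814947225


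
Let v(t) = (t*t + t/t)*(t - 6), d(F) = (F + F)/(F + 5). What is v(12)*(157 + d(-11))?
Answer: 139780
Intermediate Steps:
d(F) = 2*F/(5 + F) (d(F) = (2*F)/(5 + F) = 2*F/(5 + F))
v(t) = (1 + t²)*(-6 + t) (v(t) = (t² + 1)*(-6 + t) = (1 + t²)*(-6 + t))
v(12)*(157 + d(-11)) = (-6 + 12 + 12³ - 6*12²)*(157 + 2*(-11)/(5 - 11)) = (-6 + 12 + 1728 - 6*144)*(157 + 2*(-11)/(-6)) = (-6 + 12 + 1728 - 864)*(157 + 2*(-11)*(-⅙)) = 870*(157 + 11/3) = 870*(482/3) = 139780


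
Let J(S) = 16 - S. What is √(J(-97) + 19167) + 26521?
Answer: 26521 + 4*√1205 ≈ 26660.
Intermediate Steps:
√(J(-97) + 19167) + 26521 = √((16 - 1*(-97)) + 19167) + 26521 = √((16 + 97) + 19167) + 26521 = √(113 + 19167) + 26521 = √19280 + 26521 = 4*√1205 + 26521 = 26521 + 4*√1205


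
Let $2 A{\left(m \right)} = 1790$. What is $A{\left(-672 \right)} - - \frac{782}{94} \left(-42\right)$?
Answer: $\frac{25643}{47} \approx 545.6$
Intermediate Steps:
$A{\left(m \right)} = 895$ ($A{\left(m \right)} = \frac{1}{2} \cdot 1790 = 895$)
$A{\left(-672 \right)} - - \frac{782}{94} \left(-42\right) = 895 - - \frac{782}{94} \left(-42\right) = 895 - \left(-782\right) \frac{1}{94} \left(-42\right) = 895 - \left(- \frac{391}{47}\right) \left(-42\right) = 895 - \frac{16422}{47} = \frac{25643}{47}$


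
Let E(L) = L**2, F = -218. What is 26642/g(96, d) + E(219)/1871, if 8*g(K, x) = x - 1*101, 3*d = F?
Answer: -1171344687/974791 ≈ -1201.6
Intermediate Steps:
d = -218/3 (d = (1/3)*(-218) = -218/3 ≈ -72.667)
g(K, x) = -101/8 + x/8 (g(K, x) = (x - 1*101)/8 = (x - 101)/8 = (-101 + x)/8 = -101/8 + x/8)
26642/g(96, d) + E(219)/1871 = 26642/(-101/8 + (1/8)*(-218/3)) + 219**2/1871 = 26642/(-101/8 - 109/12) + 47961*(1/1871) = 26642/(-521/24) + 47961/1871 = 26642*(-24/521) + 47961/1871 = -639408/521 + 47961/1871 = -1171344687/974791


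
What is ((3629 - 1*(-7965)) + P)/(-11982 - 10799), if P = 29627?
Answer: -41221/22781 ≈ -1.8094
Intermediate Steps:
((3629 - 1*(-7965)) + P)/(-11982 - 10799) = ((3629 - 1*(-7965)) + 29627)/(-11982 - 10799) = ((3629 + 7965) + 29627)/(-22781) = (11594 + 29627)*(-1/22781) = 41221*(-1/22781) = -41221/22781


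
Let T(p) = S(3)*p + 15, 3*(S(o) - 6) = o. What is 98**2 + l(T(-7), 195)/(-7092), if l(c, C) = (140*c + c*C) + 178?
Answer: 17030695/1773 ≈ 9605.6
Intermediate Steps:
S(o) = 6 + o/3
T(p) = 15 + 7*p (T(p) = (6 + (1/3)*3)*p + 15 = (6 + 1)*p + 15 = 7*p + 15 = 15 + 7*p)
l(c, C) = 178 + 140*c + C*c (l(c, C) = (140*c + C*c) + 178 = 178 + 140*c + C*c)
98**2 + l(T(-7), 195)/(-7092) = 98**2 + (178 + 140*(15 + 7*(-7)) + 195*(15 + 7*(-7)))/(-7092) = 9604 + (178 + 140*(15 - 49) + 195*(15 - 49))*(-1/7092) = 9604 + (178 + 140*(-34) + 195*(-34))*(-1/7092) = 9604 + (178 - 4760 - 6630)*(-1/7092) = 9604 - 11212*(-1/7092) = 9604 + 2803/1773 = 17030695/1773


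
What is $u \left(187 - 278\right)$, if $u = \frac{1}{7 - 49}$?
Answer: $\frac{13}{6} \approx 2.1667$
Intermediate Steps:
$u = - \frac{1}{42}$ ($u = \frac{1}{-42} = - \frac{1}{42} \approx -0.02381$)
$u \left(187 - 278\right) = - \frac{187 - 278}{42} = \left(- \frac{1}{42}\right) \left(-91\right) = \frac{13}{6}$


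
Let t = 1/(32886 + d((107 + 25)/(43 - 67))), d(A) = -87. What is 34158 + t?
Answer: 1120348243/32799 ≈ 34158.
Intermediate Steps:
t = 1/32799 (t = 1/(32886 - 87) = 1/32799 ≈ 3.0489e-5)
34158 + t = 34158 + 1/32799 = 1120348243/32799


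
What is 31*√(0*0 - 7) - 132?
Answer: -132 + 31*I*√7 ≈ -132.0 + 82.018*I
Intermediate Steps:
31*√(0*0 - 7) - 132 = 31*√(0 - 7) - 132 = 31*√(-7) - 132 = 31*(I*√7) - 132 = 31*I*√7 - 132 = -132 + 31*I*√7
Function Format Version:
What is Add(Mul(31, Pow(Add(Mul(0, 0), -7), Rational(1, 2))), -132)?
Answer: Add(-132, Mul(31, I, Pow(7, Rational(1, 2)))) ≈ Add(-132.00, Mul(82.018, I))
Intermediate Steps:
Add(Mul(31, Pow(Add(Mul(0, 0), -7), Rational(1, 2))), -132) = Add(Mul(31, Pow(Add(0, -7), Rational(1, 2))), -132) = Add(Mul(31, Pow(-7, Rational(1, 2))), -132) = Add(Mul(31, Mul(I, Pow(7, Rational(1, 2)))), -132) = Add(Mul(31, I, Pow(7, Rational(1, 2))), -132) = Add(-132, Mul(31, I, Pow(7, Rational(1, 2))))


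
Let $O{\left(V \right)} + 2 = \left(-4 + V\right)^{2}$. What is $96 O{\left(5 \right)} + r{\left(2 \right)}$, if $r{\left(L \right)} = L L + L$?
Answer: $-90$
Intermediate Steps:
$O{\left(V \right)} = -2 + \left(-4 + V\right)^{2}$
$r{\left(L \right)} = L + L^{2}$ ($r{\left(L \right)} = L^{2} + L = L + L^{2}$)
$96 O{\left(5 \right)} + r{\left(2 \right)} = 96 \left(-2 + \left(-4 + 5\right)^{2}\right) + 2 \left(1 + 2\right) = 96 \left(-2 + 1^{2}\right) + 2 \cdot 3 = 96 \left(-2 + 1\right) + 6 = 96 \left(-1\right) + 6 = -96 + 6 = -90$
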